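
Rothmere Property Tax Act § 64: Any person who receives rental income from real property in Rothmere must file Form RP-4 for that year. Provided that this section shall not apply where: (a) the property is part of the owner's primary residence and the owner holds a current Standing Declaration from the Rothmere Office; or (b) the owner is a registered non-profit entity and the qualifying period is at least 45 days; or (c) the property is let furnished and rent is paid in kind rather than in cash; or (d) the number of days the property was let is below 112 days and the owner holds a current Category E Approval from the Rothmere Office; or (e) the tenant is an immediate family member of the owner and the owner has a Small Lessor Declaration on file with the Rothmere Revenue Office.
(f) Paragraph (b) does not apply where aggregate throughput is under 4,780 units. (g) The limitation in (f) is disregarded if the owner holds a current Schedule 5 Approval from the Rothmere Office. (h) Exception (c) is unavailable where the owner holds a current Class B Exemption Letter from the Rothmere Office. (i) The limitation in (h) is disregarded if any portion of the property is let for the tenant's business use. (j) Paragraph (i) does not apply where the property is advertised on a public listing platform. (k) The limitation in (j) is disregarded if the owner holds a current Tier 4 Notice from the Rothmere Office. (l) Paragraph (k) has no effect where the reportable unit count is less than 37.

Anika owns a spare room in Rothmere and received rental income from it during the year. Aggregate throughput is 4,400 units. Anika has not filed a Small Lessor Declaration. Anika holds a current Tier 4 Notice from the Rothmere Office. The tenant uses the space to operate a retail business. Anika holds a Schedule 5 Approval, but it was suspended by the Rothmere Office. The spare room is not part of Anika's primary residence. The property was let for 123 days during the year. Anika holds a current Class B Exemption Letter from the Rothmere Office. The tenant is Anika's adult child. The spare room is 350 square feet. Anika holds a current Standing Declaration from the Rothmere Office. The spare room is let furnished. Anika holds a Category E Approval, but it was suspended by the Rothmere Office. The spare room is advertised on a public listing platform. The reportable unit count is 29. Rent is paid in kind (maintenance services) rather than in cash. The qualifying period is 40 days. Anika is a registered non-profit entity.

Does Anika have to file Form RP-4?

Exception (a) fails — the spare room is not part of the primary residence.
Exception (b) requires that the qualifying period is at least 45 days; but the qualifying period is 40 days, short of 45 days, so (b) is unavailable.
Exception (c) is satisfied on its face — the property is let furnished; rent is paid in kind. Turning to paragraphs (h)–(l): (h) operates — a current Class B Exemption Letter is held. (i) is triggered (the space is let for business use), but is set aside by (j): (j) operates against (i): the property is publicly advertised. (k) applies (a current Tier 4 Notice is held), but is overridden by (l): (l) operates against (k): the reportable unit count is 29, less than the 37 limit. So (c) is unavailable.
Exception (d) fails — the number of days the property was let is 123 days, not below 112 days.
Exception (e) requires that the owner has a Small Lessor Declaration on file with the Rothmere Revenue Office; but no Small Lessor Declaration is on file, so (e) is unavailable.
Every exception is unavailable, so the rule governs.

Yes — Anika must file Form RP-4.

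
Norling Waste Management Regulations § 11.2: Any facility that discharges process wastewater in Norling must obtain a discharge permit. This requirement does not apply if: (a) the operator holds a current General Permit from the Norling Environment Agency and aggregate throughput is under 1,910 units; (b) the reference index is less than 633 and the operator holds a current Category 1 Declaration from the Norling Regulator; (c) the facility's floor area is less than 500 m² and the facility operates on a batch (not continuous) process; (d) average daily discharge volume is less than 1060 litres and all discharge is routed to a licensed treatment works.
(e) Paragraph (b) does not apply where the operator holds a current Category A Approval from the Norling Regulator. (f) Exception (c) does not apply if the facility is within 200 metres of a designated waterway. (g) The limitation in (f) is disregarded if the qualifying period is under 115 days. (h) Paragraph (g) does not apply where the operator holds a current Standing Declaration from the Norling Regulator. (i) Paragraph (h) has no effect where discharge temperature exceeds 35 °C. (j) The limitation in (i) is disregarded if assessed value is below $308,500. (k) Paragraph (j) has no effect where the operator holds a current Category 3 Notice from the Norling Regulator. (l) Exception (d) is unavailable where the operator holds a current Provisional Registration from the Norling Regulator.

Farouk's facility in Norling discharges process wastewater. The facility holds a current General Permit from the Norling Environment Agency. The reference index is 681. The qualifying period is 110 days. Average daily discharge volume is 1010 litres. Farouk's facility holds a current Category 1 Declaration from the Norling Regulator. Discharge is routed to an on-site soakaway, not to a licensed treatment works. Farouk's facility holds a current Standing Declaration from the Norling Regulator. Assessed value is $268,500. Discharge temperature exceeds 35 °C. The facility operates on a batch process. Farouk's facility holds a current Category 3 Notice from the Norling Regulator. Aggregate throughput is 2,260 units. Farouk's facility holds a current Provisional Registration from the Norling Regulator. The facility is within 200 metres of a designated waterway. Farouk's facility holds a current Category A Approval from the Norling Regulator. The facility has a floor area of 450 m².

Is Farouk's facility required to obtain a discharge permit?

Exception (a) requires that aggregate throughput is under 1,910 units; but aggregate throughput is 2,260 units, not under 1,910 units, so (a) is unavailable.
Exception (b) requires that the reference index is less than 633; but the reference index is 681, not less than 633, so (b) is unavailable.
Exception (c) is satisfied on its face — the facility's floor area is 450 m², less than the 500 m² limit; the facility operates on a batch process. Under paragraphs (f)–(k): (f) applies (the facility is within 200 m of a designated waterway), but is set aside by (g): (g) applies — the qualifying period is 110 days, under the 115 days limit. (h) would limit (g) — a current Standing Declaration is held — but (i) sets (h) aside: (i) is triggered — discharge temperature exceeds 35 °C. (j) is engaged (assessed value is $268,500, below the $308,500 limit), but yields to (k): (k) applies — a current Category 3 Notice is held. So (c) applies.
Exception (d) fails — discharge is not routed to a licensed treatment works.

No — exception (c) applies; Farouk's facility is not required to obtain a discharge permit.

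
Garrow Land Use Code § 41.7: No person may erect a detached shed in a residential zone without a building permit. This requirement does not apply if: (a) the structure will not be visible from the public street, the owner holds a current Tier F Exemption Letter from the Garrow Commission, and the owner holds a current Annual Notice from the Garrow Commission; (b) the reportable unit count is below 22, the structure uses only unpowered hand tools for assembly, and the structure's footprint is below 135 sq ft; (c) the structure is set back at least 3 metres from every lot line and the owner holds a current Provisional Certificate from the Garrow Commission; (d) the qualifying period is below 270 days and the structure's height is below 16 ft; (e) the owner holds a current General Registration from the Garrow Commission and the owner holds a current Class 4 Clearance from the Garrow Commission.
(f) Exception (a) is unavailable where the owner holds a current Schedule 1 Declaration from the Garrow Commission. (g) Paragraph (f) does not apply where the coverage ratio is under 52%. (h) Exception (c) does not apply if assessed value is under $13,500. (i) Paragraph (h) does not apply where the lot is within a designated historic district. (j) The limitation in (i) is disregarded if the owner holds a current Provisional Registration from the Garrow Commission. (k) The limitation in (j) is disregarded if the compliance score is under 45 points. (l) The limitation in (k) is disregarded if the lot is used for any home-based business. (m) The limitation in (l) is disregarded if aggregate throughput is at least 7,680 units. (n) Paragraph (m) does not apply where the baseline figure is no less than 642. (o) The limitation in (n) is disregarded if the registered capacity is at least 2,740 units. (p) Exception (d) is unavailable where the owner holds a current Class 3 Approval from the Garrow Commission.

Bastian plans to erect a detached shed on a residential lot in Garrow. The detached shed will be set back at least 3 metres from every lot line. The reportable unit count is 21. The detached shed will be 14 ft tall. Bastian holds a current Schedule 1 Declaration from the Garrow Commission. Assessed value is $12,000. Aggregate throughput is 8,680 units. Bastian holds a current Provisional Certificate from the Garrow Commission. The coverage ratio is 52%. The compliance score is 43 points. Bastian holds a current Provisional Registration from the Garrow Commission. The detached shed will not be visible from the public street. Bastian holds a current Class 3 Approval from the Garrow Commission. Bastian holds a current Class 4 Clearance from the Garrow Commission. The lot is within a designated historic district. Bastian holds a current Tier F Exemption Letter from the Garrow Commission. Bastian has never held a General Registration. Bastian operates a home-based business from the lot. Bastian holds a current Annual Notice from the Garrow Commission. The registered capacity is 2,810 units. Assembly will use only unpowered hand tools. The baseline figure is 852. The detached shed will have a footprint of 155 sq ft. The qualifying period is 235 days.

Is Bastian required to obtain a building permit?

Exception (a)'s conditions are all satisfied: the structure will not be visible from the street; a current Tier F Exemption Letter is held; a current Annual Notice is held. But applying paragraphs (f)–(g): (f) operates against (a): a current Schedule 1 Declaration is held. (g) is not triggered (the coverage ratio is 52%, not under 52%), so (f) stands. Exception (a) does not apply.
Exception (b) requires that the structure's footprint is below 135 sq ft; but the structure's footprint is 155 sq ft, not below 135 sq ft, so (b) is unavailable.
Exception (c): the setback is at least 3 m on every side; a current Provisional Certificate is held — every condition holds. Under paragraphs (h)–(o): (h) would limit (c) — assessed value is $12,000, under the $13,500 limit — but (i) sets (h) aside: (i) is triggered — the lot is in a historic district. (j) applies (a current Provisional Registration is held), but is set aside by (k): (k) applies — the compliance score is 43 points, under the 45 points limit. (l) operates (a home-based business operates on the lot), but is set aside by (m): (m) operates — aggregate throughput is 8,680 units, meeting the 7,680 units threshold. (n) applies (the baseline figure is 852, meeting the 642 threshold), but is itself disapplied by (o): (o) operates — the registered capacity is 2,810 units, meeting the 2,740 units threshold. Exception (c) stands.
Exception (d): the qualifying period is 235 days, below the 270 days limit; the structure's height is 14 ft, below the 16 ft limit — every condition holds. Turning to paragraph (p): (p) operates — a current Class 3 Approval is held. Exception (d) does not apply.
Exception (e) does not apply: no current General Registration is held.

No — exception (c) applies; Bastian does not need a building permit.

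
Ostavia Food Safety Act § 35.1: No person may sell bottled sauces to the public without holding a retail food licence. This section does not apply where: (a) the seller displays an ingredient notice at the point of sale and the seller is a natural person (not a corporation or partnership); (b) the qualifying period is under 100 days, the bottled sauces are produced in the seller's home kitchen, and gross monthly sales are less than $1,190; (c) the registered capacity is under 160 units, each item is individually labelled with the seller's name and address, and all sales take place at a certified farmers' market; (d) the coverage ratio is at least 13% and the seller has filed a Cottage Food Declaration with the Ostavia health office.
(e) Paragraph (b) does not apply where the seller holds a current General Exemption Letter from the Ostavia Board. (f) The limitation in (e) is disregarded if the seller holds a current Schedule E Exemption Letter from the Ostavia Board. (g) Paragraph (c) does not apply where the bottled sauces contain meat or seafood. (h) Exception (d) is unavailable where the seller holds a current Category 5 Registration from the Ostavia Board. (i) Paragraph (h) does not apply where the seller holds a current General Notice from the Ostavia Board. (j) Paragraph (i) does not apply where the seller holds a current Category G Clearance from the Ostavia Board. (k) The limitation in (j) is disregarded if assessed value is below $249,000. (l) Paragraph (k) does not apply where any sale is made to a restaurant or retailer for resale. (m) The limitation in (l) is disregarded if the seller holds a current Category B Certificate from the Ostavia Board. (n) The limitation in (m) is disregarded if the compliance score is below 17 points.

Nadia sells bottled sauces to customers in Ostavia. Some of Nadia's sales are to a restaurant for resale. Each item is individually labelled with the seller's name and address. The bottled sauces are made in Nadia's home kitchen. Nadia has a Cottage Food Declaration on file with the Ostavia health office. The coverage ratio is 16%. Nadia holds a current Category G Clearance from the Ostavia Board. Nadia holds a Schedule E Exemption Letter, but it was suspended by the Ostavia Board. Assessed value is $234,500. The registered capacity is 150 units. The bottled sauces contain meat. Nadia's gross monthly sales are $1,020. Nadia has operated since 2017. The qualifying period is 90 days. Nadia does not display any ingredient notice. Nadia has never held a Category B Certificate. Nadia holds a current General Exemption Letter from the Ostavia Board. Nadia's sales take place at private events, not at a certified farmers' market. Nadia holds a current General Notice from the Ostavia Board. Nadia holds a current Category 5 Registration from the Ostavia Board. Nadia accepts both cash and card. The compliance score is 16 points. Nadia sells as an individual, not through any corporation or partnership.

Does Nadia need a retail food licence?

Exception (a) does not apply: no ingredient notice is displayed.
Exception (b)'s conditions are all satisfied: the qualifying period is 90 days, under the 100 days limit; the bottled sauces are home-kitchen produced; gross monthly sales are $1,020, less than the $1,190 limit. Turning to paragraphs (e)–(f): (e) operates against (b): a current General Exemption Letter is held. (f), which would lift (e), is not triggered — there is no Schedule E Exemption Letter in force. So (b) is unavailable.
Exception (c) fails — sales are at private events, not a certified farmers' market.
Exception (d): the coverage ratio is 16%, meeting the 13% threshold; a Cottage Food Declaration is on file — every condition holds. However, paragraphs (h)–(n) must be considered: (h) operates — a current Category 5 Registration is held. (i) operates (a current General Notice is held), but is set aside by (j): (j) is engaged — a current Category G Clearance is held. (k) applies (assessed value is $234,500, below the $249,000 limit), but is overridden by (l): (l) operates against (k): some sales are to a restaurant for resale. (m), which would lift (l), is inapplicable — the Category B Certificate is not current. Exception (d) does not apply.
No exception displaces § 35.1.

Yes — Nadia must hold a retail food licence.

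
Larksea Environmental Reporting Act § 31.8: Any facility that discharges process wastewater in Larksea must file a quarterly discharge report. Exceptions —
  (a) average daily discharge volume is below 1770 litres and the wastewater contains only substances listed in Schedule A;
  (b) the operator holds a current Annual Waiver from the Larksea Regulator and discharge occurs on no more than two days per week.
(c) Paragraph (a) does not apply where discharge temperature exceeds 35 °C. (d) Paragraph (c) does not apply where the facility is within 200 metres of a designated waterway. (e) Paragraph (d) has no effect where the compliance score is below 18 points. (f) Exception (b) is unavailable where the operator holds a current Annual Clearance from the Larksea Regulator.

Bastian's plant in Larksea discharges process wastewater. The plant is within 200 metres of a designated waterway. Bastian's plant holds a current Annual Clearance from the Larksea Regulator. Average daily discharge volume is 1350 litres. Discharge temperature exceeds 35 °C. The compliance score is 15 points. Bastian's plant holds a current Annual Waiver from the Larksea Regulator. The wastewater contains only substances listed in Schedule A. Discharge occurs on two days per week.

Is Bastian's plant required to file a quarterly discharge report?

All of (a)'s requirements are met (average daily discharge volume is 1350 litres, below the 1770 litres limit; the wastewater is Schedule-A-only). Turning to paragraphs (c)–(e): (c) operates against (a): discharge temperature exceeds 35 °C. (d) would limit (c) — the plant is within 200 m of a designated waterway — but (e) sets (d) aside: (e) applies — the compliance score is 15 points, below the 18 points limit. Exception (a) does not apply.
Exception (b) is satisfied on its face — a current Annual Waiver is held; discharge occurs on no more than two days per week. But applying paragraph (f): (f) operates against (b): a current Annual Clearance is held. So (b) is unavailable.
No exception is made out. Bastian's plant falls within the general rule.

Yes — Bastian's plant must file a quarterly discharge report.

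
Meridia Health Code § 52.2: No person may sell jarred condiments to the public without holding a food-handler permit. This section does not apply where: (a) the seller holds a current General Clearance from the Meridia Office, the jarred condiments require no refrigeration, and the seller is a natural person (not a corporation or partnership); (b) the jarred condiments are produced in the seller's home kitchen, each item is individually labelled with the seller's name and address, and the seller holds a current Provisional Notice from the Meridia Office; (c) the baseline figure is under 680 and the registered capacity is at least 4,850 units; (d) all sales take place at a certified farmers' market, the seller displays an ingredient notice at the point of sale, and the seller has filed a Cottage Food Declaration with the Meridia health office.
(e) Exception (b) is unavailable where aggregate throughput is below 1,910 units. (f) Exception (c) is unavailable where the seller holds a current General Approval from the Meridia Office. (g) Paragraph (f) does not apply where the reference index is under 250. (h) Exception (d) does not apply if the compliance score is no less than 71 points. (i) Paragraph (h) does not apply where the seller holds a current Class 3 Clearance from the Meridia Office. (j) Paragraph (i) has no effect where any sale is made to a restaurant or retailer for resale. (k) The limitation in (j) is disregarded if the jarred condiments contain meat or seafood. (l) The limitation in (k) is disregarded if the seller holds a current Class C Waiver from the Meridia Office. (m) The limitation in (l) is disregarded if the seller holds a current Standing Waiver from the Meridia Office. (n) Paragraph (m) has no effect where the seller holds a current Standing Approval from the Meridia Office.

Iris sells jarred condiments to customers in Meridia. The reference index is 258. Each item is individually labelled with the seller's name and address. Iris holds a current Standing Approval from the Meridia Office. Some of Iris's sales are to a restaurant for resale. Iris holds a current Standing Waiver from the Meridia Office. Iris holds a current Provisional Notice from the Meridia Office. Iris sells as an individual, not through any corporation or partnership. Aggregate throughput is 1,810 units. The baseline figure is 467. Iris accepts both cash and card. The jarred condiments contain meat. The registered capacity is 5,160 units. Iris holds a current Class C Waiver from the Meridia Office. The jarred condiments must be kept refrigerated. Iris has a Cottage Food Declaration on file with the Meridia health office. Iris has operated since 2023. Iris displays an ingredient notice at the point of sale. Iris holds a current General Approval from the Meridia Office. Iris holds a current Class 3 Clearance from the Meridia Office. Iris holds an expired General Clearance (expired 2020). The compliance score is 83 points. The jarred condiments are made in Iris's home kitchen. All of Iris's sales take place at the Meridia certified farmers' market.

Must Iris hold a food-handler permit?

Yes — Iris must hold a food-handler permit.

Exception (a) requires that the seller holds a current General Clearance from the Meridia Office; but there is no General Clearance in force, so (a) is unavailable.
All of (b)'s requirements are met (the jarred condiments are home-kitchen produced; items are individually labelled; a current Provisional Notice is held). However, paragraph (e) must be considered: (e) is triggered — aggregate throughput is 1,810 units, below the 1,910 units limit. (b) is therefore removed.
All of (c)'s requirements are met (the baseline figure is 467, under the 680 limit; the registered capacity is 5,160 units, meeting the 4,850 units threshold). But applying paragraphs (f)–(g): (f) operates against (c): a current General Approval is held. (g) does not operate here (the reference index is 258, not under 250), so (f) stands. So (c) is unavailable.
All of (d)'s requirements are met (all sales are at a certified farmers' market; an ingredient notice is displayed; a Cottage Food Declaration is on file). But applying paragraphs (h)–(n): (h) operates against (d): the compliance score is 83 points, meeting the 71 points threshold. (i) is engaged (a current Class 3 Clearance is held), but yields to (j): (j) operates against (i): some sales are to a restaurant for resale. (k) would limit (j) — the jarred condiments contain meat — but (l) sets (k) aside: (l) operates against (k): a current Class C Waiver is held. (m) is engaged (a current Standing Waiver is held), but yields to (n): (n) operates against (m): a current Standing Approval is held. (d) is therefore removed.
No exception is made out. Iris falls within the general rule.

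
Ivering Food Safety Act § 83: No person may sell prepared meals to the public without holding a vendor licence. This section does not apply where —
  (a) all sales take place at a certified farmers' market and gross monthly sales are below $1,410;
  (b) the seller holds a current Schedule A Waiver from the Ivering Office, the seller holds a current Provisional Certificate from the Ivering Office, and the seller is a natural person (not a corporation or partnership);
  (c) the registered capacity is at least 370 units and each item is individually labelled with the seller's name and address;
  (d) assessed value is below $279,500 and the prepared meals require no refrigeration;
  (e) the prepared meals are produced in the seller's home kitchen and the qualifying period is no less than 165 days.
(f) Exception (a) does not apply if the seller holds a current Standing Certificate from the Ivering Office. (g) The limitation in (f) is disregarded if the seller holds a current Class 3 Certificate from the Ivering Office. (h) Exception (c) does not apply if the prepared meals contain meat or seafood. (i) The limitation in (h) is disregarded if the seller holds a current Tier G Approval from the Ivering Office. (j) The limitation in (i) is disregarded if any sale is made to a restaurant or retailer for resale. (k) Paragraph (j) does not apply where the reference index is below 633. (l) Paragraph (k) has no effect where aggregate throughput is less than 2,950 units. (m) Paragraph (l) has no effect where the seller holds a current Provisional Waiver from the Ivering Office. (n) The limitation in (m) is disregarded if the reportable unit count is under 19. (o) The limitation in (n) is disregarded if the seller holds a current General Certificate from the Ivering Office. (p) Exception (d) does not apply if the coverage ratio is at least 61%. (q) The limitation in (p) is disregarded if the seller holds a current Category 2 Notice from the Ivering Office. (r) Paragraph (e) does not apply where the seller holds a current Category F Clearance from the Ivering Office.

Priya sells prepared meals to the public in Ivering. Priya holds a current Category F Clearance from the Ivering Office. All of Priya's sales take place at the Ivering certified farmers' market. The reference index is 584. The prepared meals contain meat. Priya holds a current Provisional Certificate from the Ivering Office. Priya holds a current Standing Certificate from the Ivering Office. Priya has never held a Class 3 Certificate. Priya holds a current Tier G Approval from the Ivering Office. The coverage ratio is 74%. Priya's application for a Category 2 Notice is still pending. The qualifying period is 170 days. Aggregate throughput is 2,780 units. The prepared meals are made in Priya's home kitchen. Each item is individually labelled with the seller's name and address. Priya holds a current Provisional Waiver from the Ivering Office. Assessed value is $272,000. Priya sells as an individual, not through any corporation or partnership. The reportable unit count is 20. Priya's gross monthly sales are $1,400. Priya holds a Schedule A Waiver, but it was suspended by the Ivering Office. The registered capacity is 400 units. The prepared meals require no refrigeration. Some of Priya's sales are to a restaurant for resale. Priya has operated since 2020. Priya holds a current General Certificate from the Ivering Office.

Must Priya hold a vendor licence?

Exception (a): all sales are at a certified farmers' market; gross monthly sales are $1,400, below the $1,410 limit — every condition holds. But applying paragraphs (f)–(g): (f) is engaged — a current Standing Certificate is held. (g) is not triggered (there is no Class 3 Certificate in force), so (f) stands. Exception (a) does not apply.
Exception (b) does not apply: no current Schedule A Waiver is held.
Exception (c)'s conditions are all satisfied: the registered capacity is 400 units, meeting the 370 units threshold; items are individually labelled. As to paragraphs (h)–(o): (h) operates (the prepared meals contain meat), but is overridden by (i): (i) operates — a current Tier G Approval is held. (j) is triggered (some sales are to a restaurant for resale), but yields to (k): (k) operates against (j): the reference index is 584, below the 633 limit. (l) would limit (k) — aggregate throughput is 2,780 units, less than the 2,950 units limit — but (m) sets (l) aside: (m) is engaged — a current Provisional Waiver is held. (n) is not triggered (the reportable unit count is 20, not under 19), so (m) stands. So (c) applies.
Exception (d) is satisfied on its face — assessed value is $272,000, below the $279,500 limit; the prepared meals are shelf-stable. However, paragraphs (p)–(q) must be considered: (p) operates — the coverage ratio is 74%, meeting the 61% threshold. (q) does not operate here (the Category 2 Notice is not current), so (p) stands. (d) is therefore removed.
All of (e)'s requirements are met (the prepared meals are home-kitchen produced; the qualifying period is 170 days, meeting the 165 days threshold). Turning to paragraph (r): (r) operates against (e): a current Category F Clearance is held. (e) is therefore removed.

No — exception (c) applies; Priya is not required to hold a vendor licence.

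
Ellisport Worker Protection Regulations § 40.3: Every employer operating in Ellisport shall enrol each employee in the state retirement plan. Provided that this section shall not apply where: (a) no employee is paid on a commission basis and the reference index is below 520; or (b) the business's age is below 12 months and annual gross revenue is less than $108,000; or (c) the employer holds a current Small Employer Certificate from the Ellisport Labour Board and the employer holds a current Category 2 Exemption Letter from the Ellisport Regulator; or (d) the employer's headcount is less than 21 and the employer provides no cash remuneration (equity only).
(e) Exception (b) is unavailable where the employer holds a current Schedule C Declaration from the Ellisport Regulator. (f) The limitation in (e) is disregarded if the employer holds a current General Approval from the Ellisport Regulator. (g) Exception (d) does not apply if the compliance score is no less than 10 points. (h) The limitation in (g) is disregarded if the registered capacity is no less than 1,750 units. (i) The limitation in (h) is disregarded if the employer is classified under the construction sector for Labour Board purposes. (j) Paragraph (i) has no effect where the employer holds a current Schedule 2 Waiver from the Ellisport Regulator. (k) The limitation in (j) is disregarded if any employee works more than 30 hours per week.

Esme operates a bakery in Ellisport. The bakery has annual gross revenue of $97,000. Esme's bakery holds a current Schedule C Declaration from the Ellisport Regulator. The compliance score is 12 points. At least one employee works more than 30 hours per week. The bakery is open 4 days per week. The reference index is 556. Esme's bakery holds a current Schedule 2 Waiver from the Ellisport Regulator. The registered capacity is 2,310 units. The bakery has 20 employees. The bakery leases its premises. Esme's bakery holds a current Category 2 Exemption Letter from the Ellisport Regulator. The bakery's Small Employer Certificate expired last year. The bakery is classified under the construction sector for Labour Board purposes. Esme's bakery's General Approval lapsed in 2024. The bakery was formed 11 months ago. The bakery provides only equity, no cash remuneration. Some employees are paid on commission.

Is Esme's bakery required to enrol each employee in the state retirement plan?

Yes — Esme's bakery must enrol each employee in the state retirement plan.

Exception (a) requires that no employee is paid on a commission basis; but some employees are paid on commission, so (a) is unavailable.
All of (b)'s requirements are met (the business's age is 11 months, below the 12 months limit; annual gross revenue is $97,000, less than the $108,000 limit). Turning to paragraphs (e)–(f): (e) operates against (b): a current Schedule C Declaration is held. (f) is not engaged (the General Approval is not current), so (e) stands. (b) is therefore removed.
Exception (c) does not apply: the Small Employer Certificate has expired.
All of (d)'s requirements are met (the employer's headcount is 20, less than the 21 limit; remuneration is equity-only). But applying paragraphs (g)–(k): (g) applies — the compliance score is 12 points, meeting the 10 points threshold. (h) operates (the registered capacity is 2,310 units, meeting the 1,750 units threshold), but is itself disapplied by (i): (i) operates against (h): the bakery is classified under the construction sector. (j) would limit (i) — a current Schedule 2 Waiver is held — but (k) sets (j) aside: (k) operates against (j): at least one employee exceeds 30 hours/week. So (d) is unavailable.
No exception is made out. Esme's bakery falls within the general rule.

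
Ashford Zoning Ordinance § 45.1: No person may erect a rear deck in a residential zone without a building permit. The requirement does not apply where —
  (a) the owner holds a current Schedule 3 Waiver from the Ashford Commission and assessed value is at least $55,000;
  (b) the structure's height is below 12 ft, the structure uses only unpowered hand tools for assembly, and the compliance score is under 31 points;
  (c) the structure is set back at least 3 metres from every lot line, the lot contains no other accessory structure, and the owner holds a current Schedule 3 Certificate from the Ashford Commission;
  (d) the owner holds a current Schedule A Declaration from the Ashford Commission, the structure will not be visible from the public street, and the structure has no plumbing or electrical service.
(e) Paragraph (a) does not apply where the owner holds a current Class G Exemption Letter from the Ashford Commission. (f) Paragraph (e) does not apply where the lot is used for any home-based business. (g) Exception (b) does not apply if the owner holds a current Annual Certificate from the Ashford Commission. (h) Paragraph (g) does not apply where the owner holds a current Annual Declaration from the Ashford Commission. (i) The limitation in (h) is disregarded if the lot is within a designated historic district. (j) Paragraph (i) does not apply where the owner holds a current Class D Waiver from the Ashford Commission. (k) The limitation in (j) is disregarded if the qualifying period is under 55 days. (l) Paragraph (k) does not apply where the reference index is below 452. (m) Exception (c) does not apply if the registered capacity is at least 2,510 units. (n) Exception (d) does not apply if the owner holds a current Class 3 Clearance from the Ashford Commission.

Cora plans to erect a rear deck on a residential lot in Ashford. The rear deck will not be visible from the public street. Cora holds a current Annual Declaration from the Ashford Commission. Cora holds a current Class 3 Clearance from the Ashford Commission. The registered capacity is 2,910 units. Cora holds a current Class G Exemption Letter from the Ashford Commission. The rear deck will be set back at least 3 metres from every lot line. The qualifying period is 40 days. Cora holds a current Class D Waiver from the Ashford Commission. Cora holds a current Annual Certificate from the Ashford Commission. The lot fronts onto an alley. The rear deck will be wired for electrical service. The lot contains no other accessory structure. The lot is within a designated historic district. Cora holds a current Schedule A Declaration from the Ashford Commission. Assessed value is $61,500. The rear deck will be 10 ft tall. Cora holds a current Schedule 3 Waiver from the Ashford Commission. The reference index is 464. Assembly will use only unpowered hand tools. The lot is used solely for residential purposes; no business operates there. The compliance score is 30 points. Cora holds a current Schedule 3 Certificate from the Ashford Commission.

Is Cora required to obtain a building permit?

Yes — Cora must obtain a building permit.

Exception (a): a current Schedule 3 Waiver is held; assessed value is $61,500, meeting the $55,000 threshold — every condition holds. But applying paragraphs (e)–(f): (e) operates against (a): a current Class G Exemption Letter is held. (f) is not engaged (the lot is solely residential), so (e) stands. So (a) is unavailable.
Exception (b): the structure's height is 10 ft, below the 12 ft limit; assembly uses only hand tools; the compliance score is 30 points, under the 31 points limit — every condition holds. However, paragraphs (g)–(l) must be considered: (g) applies — a current Annual Certificate is held. (h) would limit (g) — a current Annual Declaration is held — but (i) sets (h) aside: (i) operates against (h): the lot is in a historic district. (j) would limit (i) — a current Class D Waiver is held — but (k) sets (j) aside: (k) operates against (j): the qualifying period is 40 days, under the 55 days limit. (l), which would lift (k), does not operate here — the reference index is 464, not below 452. (b) is therefore removed.
Exception (c): the setback is at least 3 m on every side; the lot has no other accessory structure; a current Schedule 3 Certificate is held — every condition holds. But: (m) operates against (c): the registered capacity is 2,910 units, meeting the 2,510 units threshold. (c) is therefore removed.
Exception (d) requires that the structure has no plumbing or electrical service; but electrical service is planned, so (d) is unavailable.
Every exception is unavailable, so the rule governs.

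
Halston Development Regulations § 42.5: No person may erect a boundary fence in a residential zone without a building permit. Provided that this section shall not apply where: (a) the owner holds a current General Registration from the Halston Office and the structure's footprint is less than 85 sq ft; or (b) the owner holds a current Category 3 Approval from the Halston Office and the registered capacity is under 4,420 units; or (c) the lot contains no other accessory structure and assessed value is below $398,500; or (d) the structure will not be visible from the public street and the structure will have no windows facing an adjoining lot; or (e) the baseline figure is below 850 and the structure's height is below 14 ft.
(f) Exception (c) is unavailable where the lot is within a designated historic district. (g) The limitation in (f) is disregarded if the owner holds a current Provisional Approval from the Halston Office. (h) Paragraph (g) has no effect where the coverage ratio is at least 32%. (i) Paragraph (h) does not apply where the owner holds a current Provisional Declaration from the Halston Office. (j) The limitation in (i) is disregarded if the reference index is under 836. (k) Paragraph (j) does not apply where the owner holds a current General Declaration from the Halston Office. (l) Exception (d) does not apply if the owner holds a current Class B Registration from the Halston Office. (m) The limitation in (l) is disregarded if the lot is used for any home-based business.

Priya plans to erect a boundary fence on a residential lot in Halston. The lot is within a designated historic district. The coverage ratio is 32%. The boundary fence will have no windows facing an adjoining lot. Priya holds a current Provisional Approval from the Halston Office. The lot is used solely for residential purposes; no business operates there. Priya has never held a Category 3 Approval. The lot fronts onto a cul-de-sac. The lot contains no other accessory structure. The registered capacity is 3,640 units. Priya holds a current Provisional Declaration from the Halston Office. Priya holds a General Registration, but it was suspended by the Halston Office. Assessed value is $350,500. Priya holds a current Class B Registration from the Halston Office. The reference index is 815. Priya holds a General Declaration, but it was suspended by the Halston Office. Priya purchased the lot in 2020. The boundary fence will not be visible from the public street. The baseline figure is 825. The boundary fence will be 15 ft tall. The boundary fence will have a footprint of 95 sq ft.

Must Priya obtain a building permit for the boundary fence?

Exception (a) fails — no current General Registration is held.
Exception (b) does not apply: no current Category 3 Approval is held.
All of (c)'s requirements are met (the lot has no other accessory structure; assessed value is $350,500, below the $398,500 limit). But: (f) is engaged — the lot is in a historic district. (g) would limit (f) — a current Provisional Approval is held — but (h) sets (g) aside: (h) operates against (g): the coverage ratio is 32%, meeting the 32% threshold. (i) would limit (h) — a current Provisional Declaration is held — but (j) sets (i) aside: (j) is engaged — the reference index is 815, under the 836 limit. (k), which would lift (j), is inapplicable — no current General Declaration is held. (c) is therefore removed.
Exception (d): the structure will not be visible from the street; no windows face an adjoining lot — every condition holds. But applying paragraphs (l)–(m): (l) operates — a current Class B Registration is held. (m) does not operate here (the lot is solely residential), so (l) stands. (d) is therefore removed.
Exception (e) fails — the structure's height is 15 ft, not below 14 ft.
Every exception is unavailable, so the rule governs.

Yes — Priya must obtain a building permit.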